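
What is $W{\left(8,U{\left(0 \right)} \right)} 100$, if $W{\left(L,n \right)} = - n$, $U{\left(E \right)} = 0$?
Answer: $0$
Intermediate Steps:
$W{\left(8,U{\left(0 \right)} \right)} 100 = \left(-1\right) 0 \cdot 100 = 0 \cdot 100 = 0$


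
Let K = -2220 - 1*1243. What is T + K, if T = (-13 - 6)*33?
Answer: -4090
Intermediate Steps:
K = -3463 (K = -2220 - 1243 = -3463)
T = -627 (T = -19*33 = -627)
T + K = -627 - 3463 = -4090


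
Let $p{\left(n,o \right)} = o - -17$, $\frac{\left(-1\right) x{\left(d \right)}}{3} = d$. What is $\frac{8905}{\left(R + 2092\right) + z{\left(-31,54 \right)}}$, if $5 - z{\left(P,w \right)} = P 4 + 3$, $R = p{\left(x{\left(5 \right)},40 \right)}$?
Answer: $\frac{137}{35} \approx 3.9143$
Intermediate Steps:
$x{\left(d \right)} = - 3 d$
$p{\left(n,o \right)} = 17 + o$ ($p{\left(n,o \right)} = o + 17 = 17 + o$)
$R = 57$ ($R = 17 + 40 = 57$)
$z{\left(P,w \right)} = 2 - 4 P$ ($z{\left(P,w \right)} = 5 - \left(P 4 + 3\right) = 5 - \left(4 P + 3\right) = 5 - \left(3 + 4 P\right) = 2 - 4 P$)
$\frac{8905}{\left(R + 2092\right) + z{\left(-31,54 \right)}} = \frac{8905}{\left(57 + 2092\right) + \left(2 - -124\right)} = \frac{8905}{2149 + \left(2 + 124\right)} = \frac{8905}{2149 + 126} = \frac{8905}{2275} = 8905 \cdot \frac{1}{2275} = \frac{137}{35}$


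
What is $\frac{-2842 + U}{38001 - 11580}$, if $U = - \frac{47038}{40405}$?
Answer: $- \frac{114878048}{1067540505} \approx -0.10761$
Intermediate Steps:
$U = - \frac{47038}{40405}$ ($U = \left(-47038\right) \frac{1}{40405} = - \frac{47038}{40405} \approx -1.1642$)
$\frac{-2842 + U}{38001 - 11580} = \frac{-2842 - \frac{47038}{40405}}{38001 - 11580} = - \frac{114878048}{40405 \cdot 26421} = \left(- \frac{114878048}{40405}\right) \frac{1}{26421} = - \frac{114878048}{1067540505}$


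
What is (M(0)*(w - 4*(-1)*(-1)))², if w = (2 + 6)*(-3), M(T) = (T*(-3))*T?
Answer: 0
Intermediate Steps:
M(T) = -3*T² (M(T) = (-3*T)*T = -3*T²)
w = -24 (w = 8*(-3) = -24)
(M(0)*(w - 4*(-1)*(-1)))² = ((-3*0²)*(-24 - 4*(-1)*(-1)))² = ((-3*0)*(-24 + 4*(-1)))² = (0*(-24 - 4))² = (0*(-28))² = 0² = 0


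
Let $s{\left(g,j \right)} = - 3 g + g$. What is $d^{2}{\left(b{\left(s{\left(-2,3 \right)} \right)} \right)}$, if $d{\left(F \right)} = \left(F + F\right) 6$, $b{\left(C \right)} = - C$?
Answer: $2304$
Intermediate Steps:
$s{\left(g,j \right)} = - 2 g$
$d{\left(F \right)} = 12 F$ ($d{\left(F \right)} = 2 F 6 = 12 F$)
$d^{2}{\left(b{\left(s{\left(-2,3 \right)} \right)} \right)} = \left(12 \left(- \left(-2\right) \left(-2\right)\right)\right)^{2} = \left(12 \left(\left(-1\right) 4\right)\right)^{2} = \left(12 \left(-4\right)\right)^{2} = \left(-48\right)^{2} = 2304$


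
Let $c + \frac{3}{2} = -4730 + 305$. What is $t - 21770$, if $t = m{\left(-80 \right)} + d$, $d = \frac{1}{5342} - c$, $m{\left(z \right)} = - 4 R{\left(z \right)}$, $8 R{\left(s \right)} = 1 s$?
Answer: $- \frac{46217648}{2671} \approx -17304.0$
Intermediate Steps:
$c = - \frac{8853}{2}$ ($c = - \frac{3}{2} + \left(-4730 + 305\right) = - \frac{3}{2} - 4425 = - \frac{8853}{2} \approx -4426.5$)
$R{\left(s \right)} = \frac{s}{8}$ ($R{\left(s \right)} = \frac{1 s}{8} = \frac{s}{8}$)
$m{\left(z \right)} = - \frac{z}{2}$ ($m{\left(z \right)} = - 4 \frac{z}{8} = - \frac{z}{2}$)
$d = \frac{11823182}{2671}$ ($d = \frac{1}{5342} - - \frac{8853}{2} = \frac{1}{5342} + \frac{8853}{2} = \frac{11823182}{2671} \approx 4426.5$)
$t = \frac{11930022}{2671}$ ($t = \left(- \frac{1}{2}\right) \left(-80\right) + \frac{11823182}{2671} = 40 + \frac{11823182}{2671} = \frac{11930022}{2671} \approx 4466.5$)
$t - 21770 = \frac{11930022}{2671} - 21770 = - \frac{46217648}{2671}$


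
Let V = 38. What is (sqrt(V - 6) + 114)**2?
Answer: 13028 + 912*sqrt(2) ≈ 14318.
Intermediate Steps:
(sqrt(V - 6) + 114)**2 = (sqrt(38 - 6) + 114)**2 = (sqrt(32) + 114)**2 = (4*sqrt(2) + 114)**2 = (114 + 4*sqrt(2))**2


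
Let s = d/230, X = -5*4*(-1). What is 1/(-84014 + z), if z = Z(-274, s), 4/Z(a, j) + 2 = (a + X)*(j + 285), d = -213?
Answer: -8298029/697150608866 ≈ -1.1903e-5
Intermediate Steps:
X = 20 (X = -20*(-1) = 20)
s = -213/230 ≈ -0.92609
Z(a, j) = 4/(-2 + (20 + a)*(285 + j)) (Z(a, j) = 4/(-2 + (a + 20)*(j + 285)) = 4/(-2 + (20 + a)*(285 + j)))
z = -460/8298029 (z = 4/(5698 + 20*(-213/230) + 285*(-274) - 274*(-213/230)) = 4/(5698 - 426/23 - 78090 + 29181/115) = 4/(-8298029/115) = 4*(-115/8298029) = -460/8298029 ≈ -5.5435e-5)
1/(-84014 + z) = 1/(-84014 - 460/8298029) = 1/(-697150608866/8298029) = -8298029/697150608866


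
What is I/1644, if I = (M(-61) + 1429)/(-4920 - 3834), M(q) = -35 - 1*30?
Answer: -341/3597894 ≈ -9.4778e-5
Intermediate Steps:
M(q) = -65 (M(q) = -35 - 30 = -65)
I = -682/4377 (I = (-65 + 1429)/(-4920 - 3834) = 1364/(-8754) = 1364*(-1/8754) = -682/4377 ≈ -0.15581)
I/1644 = -682/4377/1644 = -682/4377*1/1644 = -341/3597894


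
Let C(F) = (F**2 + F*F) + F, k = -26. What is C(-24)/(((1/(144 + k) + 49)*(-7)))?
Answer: -133104/40481 ≈ -3.2881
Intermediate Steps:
C(F) = F + 2*F**2 (C(F) = (F**2 + F**2) + F = 2*F**2 + F = F + 2*F**2)
C(-24)/(((1/(144 + k) + 49)*(-7))) = (-24*(1 + 2*(-24)))/(((1/(144 - 26) + 49)*(-7))) = (-24*(1 - 48))/(((1/118 + 49)*(-7))) = (-24*(-47))/(((1/118 + 49)*(-7))) = 1128/(((5783/118)*(-7))) = 1128/(-40481/118) = 1128*(-118/40481) = -133104/40481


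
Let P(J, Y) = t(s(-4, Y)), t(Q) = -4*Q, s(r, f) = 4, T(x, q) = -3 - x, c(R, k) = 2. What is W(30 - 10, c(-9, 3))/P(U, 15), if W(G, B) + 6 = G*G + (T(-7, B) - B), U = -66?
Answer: -99/4 ≈ -24.750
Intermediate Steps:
P(J, Y) = -16 (P(J, Y) = -4*4 = -16)
W(G, B) = -2 + G**2 - B (W(G, B) = -6 + (G*G + ((-3 - 1*(-7)) - B)) = -6 + (G**2 + ((-3 + 7) - B)) = -6 + (G**2 + (4 - B)) = -6 + (4 + G**2 - B) = -2 + G**2 - B)
W(30 - 10, c(-9, 3))/P(U, 15) = (-2 + (30 - 10)**2 - 1*2)/(-16) = (-2 + 20**2 - 2)*(-1/16) = (-2 + 400 - 2)*(-1/16) = 396*(-1/16) = -99/4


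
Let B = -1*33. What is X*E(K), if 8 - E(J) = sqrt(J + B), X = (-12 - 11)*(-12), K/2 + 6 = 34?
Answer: 2208 - 276*sqrt(23) ≈ 884.35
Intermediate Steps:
B = -33
K = 56 (K = -12 + 2*34 = -12 + 68 = 56)
X = 276 (X = -23*(-12) = 276)
E(J) = 8 - sqrt(-33 + J) (E(J) = 8 - sqrt(J - 33) = 8 - sqrt(-33 + J))
X*E(K) = 276*(8 - sqrt(-33 + 56)) = 276*(8 - sqrt(23)) = 2208 - 276*sqrt(23)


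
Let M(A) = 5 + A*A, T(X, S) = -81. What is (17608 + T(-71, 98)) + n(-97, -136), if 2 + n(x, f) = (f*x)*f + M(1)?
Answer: -1776581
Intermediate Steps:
M(A) = 5 + A**2
n(x, f) = 4 + x*f**2 (n(x, f) = -2 + ((f*x)*f + (5 + 1**2)) = -2 + (x*f**2 + (5 + 1)) = -2 + (x*f**2 + 6) = -2 + (6 + x*f**2) = 4 + x*f**2)
(17608 + T(-71, 98)) + n(-97, -136) = (17608 - 81) + (4 - 97*(-136)**2) = 17527 + (4 - 97*18496) = 17527 + (4 - 1794112) = 17527 - 1794108 = -1776581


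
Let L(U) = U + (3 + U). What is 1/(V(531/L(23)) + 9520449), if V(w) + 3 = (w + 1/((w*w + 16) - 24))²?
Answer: 165762972760609/1578156930154574929678 ≈ 1.0504e-7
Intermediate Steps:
L(U) = 3 + 2*U
V(w) = -3 + (w + 1/(-8 + w²))² (V(w) = -3 + (w + 1/((w*w + 16) - 24))² = -3 + (w + 1/((w² + 16) - 24))² = -3 + (w + 1/((16 + w²) - 24))² = -3 + (w + 1/(-8 + w²))²)
1/(V(531/L(23)) + 9520449) = 1/((-3 + (1 + (531/(3 + 2*23))³ - 4248/(3 + 2*23))²/(-8 + (531/(3 + 2*23))²)²) + 9520449) = 1/((-3 + (1 + (531/(3 + 46))³ - 4248/(3 + 46))²/(-8 + (531/(3 + 46))²)²) + 9520449) = 1/((-3 + (1 + (531/49)³ - 4248/49)²/(-8 + (531/49)²)²) + 9520449) = 1/((-3 + (1 + (531*(1/49))³ - 4248/49)²/(-8 + (531*(1/49))²)²) + 9520449) = 1/((-3 + (1 + (531/49)³ - 8*531/49)²/(-8 + (531/49)²)²) + 9520449) = 1/((-3 + (1 + 149721291/117649 - 4248/49)²/(-8 + 281961/2401)²) + 9520449) = 1/((-3 + (139639492/117649)²/(262753/2401)²) + 9520449) = 1/((-3 + (5764801/69039139009)*(19499187726018064/13841287201)) + 9520449) = 1/((-3 + 19499187726018064/165762972760609) + 9520449) = 1/(19001898807736237/165762972760609 + 9520449) = 1/(1578156930154574929678/165762972760609) = 165762972760609/1578156930154574929678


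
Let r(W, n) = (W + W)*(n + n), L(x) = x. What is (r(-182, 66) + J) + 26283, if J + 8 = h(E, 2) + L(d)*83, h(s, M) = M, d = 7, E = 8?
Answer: -21190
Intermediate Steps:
J = 575 (J = -8 + (2 + 7*83) = -8 + (2 + 581) = -8 + 583 = 575)
r(W, n) = 4*W*n (r(W, n) = (2*W)*(2*n) = 4*W*n)
(r(-182, 66) + J) + 26283 = (4*(-182)*66 + 575) + 26283 = (-48048 + 575) + 26283 = -47473 + 26283 = -21190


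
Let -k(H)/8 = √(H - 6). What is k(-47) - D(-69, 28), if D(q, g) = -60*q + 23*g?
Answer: -4784 - 8*I*√53 ≈ -4784.0 - 58.241*I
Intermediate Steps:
k(H) = -8*√(-6 + H) (k(H) = -8*√(H - 6) = -8*√(-6 + H))
k(-47) - D(-69, 28) = -8*√(-6 - 47) - (-60*(-69) + 23*28) = -8*I*√53 - (4140 + 644) = -8*I*√53 - 1*4784 = -8*I*√53 - 4784 = -4784 - 8*I*√53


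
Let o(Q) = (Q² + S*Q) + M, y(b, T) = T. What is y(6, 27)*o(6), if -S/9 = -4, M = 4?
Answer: 6912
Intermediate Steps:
S = 36 (S = -9*(-4) = 36)
o(Q) = 4 + Q² + 36*Q (o(Q) = (Q² + 36*Q) + 4 = 4 + Q² + 36*Q)
y(6, 27)*o(6) = 27*(4 + 6² + 36*6) = 27*(4 + 36 + 216) = 27*256 = 6912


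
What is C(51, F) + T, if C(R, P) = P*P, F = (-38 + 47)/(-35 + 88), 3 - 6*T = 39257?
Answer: -55132000/8427 ≈ -6542.3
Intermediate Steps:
T = -19627/3 (T = ½ - ⅙*39257 = ½ - 39257/6 = -19627/3 ≈ -6542.3)
F = 9/53 ≈ 0.16981
C(R, P) = P²
C(51, F) + T = (9/53)² - 19627/3 = 81/2809 - 19627/3 = -55132000/8427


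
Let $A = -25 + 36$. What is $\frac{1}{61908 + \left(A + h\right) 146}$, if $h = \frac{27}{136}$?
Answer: $\frac{68}{4320923} \approx 1.5737 \cdot 10^{-5}$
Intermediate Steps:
$A = 11$
$h = \frac{27}{136}$ ($h = 27 \cdot \frac{1}{136} = \frac{27}{136} \approx 0.19853$)
$\frac{1}{61908 + \left(A + h\right) 146} = \frac{1}{61908 + \left(11 + \frac{27}{136}\right) 146} = \frac{1}{61908 + \frac{1523}{136} \cdot 146} = \frac{1}{61908 + \frac{111179}{68}} = \frac{1}{\frac{4320923}{68}} = \frac{68}{4320923}$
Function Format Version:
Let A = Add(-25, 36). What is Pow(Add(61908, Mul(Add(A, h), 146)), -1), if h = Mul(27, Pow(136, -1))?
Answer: Rational(68, 4320923) ≈ 1.5737e-5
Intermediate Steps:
A = 11
h = Rational(27, 136) (h = Mul(27, Rational(1, 136)) = Rational(27, 136) ≈ 0.19853)
Pow(Add(61908, Mul(Add(A, h), 146)), -1) = Pow(Add(61908, Mul(Add(11, Rational(27, 136)), 146)), -1) = Pow(Add(61908, Mul(Rational(1523, 136), 146)), -1) = Pow(Add(61908, Rational(111179, 68)), -1) = Pow(Rational(4320923, 68), -1) = Rational(68, 4320923)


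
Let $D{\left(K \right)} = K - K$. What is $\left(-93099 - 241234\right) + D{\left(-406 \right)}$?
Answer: $-334333$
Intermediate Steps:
$D{\left(K \right)} = 0$
$\left(-93099 - 241234\right) + D{\left(-406 \right)} = \left(-93099 - 241234\right) + 0 = -334333 + 0 = -334333$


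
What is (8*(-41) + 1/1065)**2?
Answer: 122023763761/1134225 ≈ 1.0758e+5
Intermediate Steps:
(8*(-41) + 1/1065)**2 = (-328 + 1/1065)**2 = (-349319/1065)**2 = 122023763761/1134225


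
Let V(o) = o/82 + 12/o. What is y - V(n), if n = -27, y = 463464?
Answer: 342037003/738 ≈ 4.6347e+5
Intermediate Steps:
V(o) = 12/o + o/82 (V(o) = o*(1/82) + 12/o = o/82 + 12/o = 12/o + o/82)
y - V(n) = 463464 - (12/(-27) + (1/82)*(-27)) = 463464 - (12*(-1/27) - 27/82) = 463464 - (-4/9 - 27/82) = 463464 - 1*(-571/738) = 463464 + 571/738 = 342037003/738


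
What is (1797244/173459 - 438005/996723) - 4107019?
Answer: -54620243113853782/13299274989 ≈ -4.1070e+6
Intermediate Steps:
(1797244/173459 - 438005/996723) - 4107019 = 131952194009/13299274989 - 4107019 = -54620243113853782/13299274989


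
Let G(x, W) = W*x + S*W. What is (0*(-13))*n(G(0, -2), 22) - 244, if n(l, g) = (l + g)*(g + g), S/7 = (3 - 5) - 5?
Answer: -244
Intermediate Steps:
S = -49 (S = 7*((3 - 5) - 5) = 7*(-2 - 5) = 7*(-7) = -49)
G(x, W) = -49*W + W*x (G(x, W) = W*x - 49*W = -49*W + W*x)
n(l, g) = 2*g*(g + l) (n(l, g) = (g + l)*(2*g) = 2*g*(g + l))
(0*(-13))*n(G(0, -2), 22) - 244 = (0*(-13))*(2*22*(22 - 2*(-49 + 0))) - 244 = 0*(2*22*(22 - 2*(-49))) - 244 = 0*(2*22*(22 + 98)) - 244 = 0*(2*22*120) - 244 = 0*5280 - 244 = 0 - 244 = -244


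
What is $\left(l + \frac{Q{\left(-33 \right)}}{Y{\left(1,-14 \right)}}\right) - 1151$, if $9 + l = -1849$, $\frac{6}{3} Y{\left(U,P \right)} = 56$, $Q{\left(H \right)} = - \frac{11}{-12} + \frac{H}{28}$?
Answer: $- \frac{3538595}{1176} \approx -3009.0$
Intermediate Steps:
$Q{\left(H \right)} = \frac{11}{12} + \frac{H}{28}$ ($Q{\left(H \right)} = \left(-11\right) \left(- \frac{1}{12}\right) + H \frac{1}{28} = \frac{11}{12} + \frac{H}{28}$)
$Y{\left(U,P \right)} = 28$ ($Y{\left(U,P \right)} = \frac{1}{2} \cdot 56 = 28$)
$l = -1858$ ($l = -9 - 1849 = -1858$)
$\left(l + \frac{Q{\left(-33 \right)}}{Y{\left(1,-14 \right)}}\right) - 1151 = \left(-1858 + \frac{\frac{11}{12} + \frac{1}{28} \left(-33\right)}{28}\right) - 1151 = \left(-1858 + \left(\frac{11}{12} - \frac{33}{28}\right) \frac{1}{28}\right) - 1151 = \left(-1858 - \frac{11}{1176}\right) - 1151 = - \frac{2185019}{1176} - 1151 = - \frac{3538595}{1176}$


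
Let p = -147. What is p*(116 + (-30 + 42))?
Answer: -18816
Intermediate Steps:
p*(116 + (-30 + 42)) = -147*(116 + (-30 + 42)) = -147*(116 + 12) = -147*128 = -18816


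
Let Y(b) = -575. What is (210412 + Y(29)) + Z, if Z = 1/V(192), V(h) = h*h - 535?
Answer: 7623168374/36329 ≈ 2.0984e+5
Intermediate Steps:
V(h) = -535 + h² (V(h) = h² - 535 = -535 + h²)
Z = 1/36329 (Z = 1/(-535 + 192²) = 1/(-535 + 36864) = 1/36329 ≈ 2.7526e-5)
(210412 + Y(29)) + Z = (210412 - 575) + 1/36329 = 209837 + 1/36329 = 7623168374/36329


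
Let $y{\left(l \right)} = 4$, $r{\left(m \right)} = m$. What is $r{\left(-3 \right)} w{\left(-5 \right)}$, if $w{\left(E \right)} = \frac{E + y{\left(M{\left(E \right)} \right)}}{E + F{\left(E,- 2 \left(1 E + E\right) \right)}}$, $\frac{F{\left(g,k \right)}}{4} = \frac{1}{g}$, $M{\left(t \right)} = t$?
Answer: $- \frac{15}{29} \approx -0.51724$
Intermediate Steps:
$F{\left(g,k \right)} = \frac{4}{g}$
$w{\left(E \right)} = \frac{4 + E}{E + \frac{4}{E}}$ ($w{\left(E \right)} = \frac{E + 4}{E + \frac{4}{E}} = \frac{4 + E}{E + \frac{4}{E}}$)
$r{\left(-3 \right)} w{\left(-5 \right)} = - 3 \left(- \frac{5 \left(4 - 5\right)}{4 + \left(-5\right)^{2}}\right) = - 3 \left(\left(-5\right) \frac{1}{4 + 25} \left(-1\right)\right) = - 3 \left(\left(-5\right) \frac{1}{29} \left(-1\right)\right) = \left(-3\right) \frac{5}{29} = - \frac{15}{29}$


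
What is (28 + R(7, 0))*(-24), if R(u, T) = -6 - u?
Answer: -360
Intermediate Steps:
(28 + R(7, 0))*(-24) = (28 + (-6 - 1*7))*(-24) = (28 + (-6 - 7))*(-24) = (28 - 13)*(-24) = 15*(-24) = -360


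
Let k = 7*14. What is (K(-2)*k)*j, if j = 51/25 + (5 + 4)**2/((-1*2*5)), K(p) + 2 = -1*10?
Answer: 178164/25 ≈ 7126.6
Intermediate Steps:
k = 98
K(p) = -12 (K(p) = -2 - 1*10 = -2 - 10 = -12)
j = -303/50 (j = 51*(1/25) + 9**2/((-2*5)) = 51/25 + 81/(-10) = 51/25 + 81*(-1/10) = 51/25 - 81/10 = -303/50 ≈ -6.0600)
(K(-2)*k)*j = -12*98*(-303/50) = -1176*(-303/50) = 178164/25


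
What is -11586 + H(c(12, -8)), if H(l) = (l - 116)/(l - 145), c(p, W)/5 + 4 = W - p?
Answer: -3070054/265 ≈ -11585.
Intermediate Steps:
c(p, W) = -20 - 5*p + 5*W (c(p, W) = -20 + 5*(W - p) = -20 + (-5*p + 5*W) = -20 - 5*p + 5*W)
H(l) = (-116 + l)/(-145 + l)
-11586 + H(c(12, -8)) = -11586 + (-116 + (-20 - 5*12 + 5*(-8)))/(-145 + (-20 - 5*12 + 5*(-8))) = -11586 + (-116 + (-20 - 60 - 40))/(-145 + (-20 - 60 - 40)) = -11586 + (-116 - 120)/(-145 - 120) = -11586 - 236/(-265) = -11586 - 1/265*(-236) = -11586 + 236/265 = -3070054/265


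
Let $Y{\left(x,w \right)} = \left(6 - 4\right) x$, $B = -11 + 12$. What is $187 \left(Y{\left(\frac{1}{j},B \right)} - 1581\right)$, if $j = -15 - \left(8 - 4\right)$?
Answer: $- \frac{5617667}{19} \approx -2.9567 \cdot 10^{5}$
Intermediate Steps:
$B = 1$
$j = -19$ ($j = -15 - 4 = -19$)
$Y{\left(x,w \right)} = 2 x$
$187 \left(Y{\left(\frac{1}{j},B \right)} - 1581\right) = 187 \left(\frac{2}{-19} - 1581\right) = 187 \left(2 \left(- \frac{1}{19}\right) - 1581\right) = 187 \left(- \frac{2}{19} - 1581\right) = 187 \left(- \frac{30041}{19}\right) = - \frac{5617667}{19}$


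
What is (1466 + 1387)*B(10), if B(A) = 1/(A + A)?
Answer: 2853/20 ≈ 142.65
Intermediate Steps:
B(A) = 1/(2*A)
(1466 + 1387)*B(10) = (1466 + 1387)*((1/2)/10) = 2853*((1/2)*(1/10)) = 2853*(1/20) = 2853/20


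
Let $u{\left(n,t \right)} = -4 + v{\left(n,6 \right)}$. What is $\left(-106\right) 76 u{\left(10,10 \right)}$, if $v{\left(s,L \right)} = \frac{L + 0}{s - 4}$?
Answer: $24168$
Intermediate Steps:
$v{\left(s,L \right)} = \frac{L}{-4 + s}$
$u{\left(n,t \right)} = -4 + \frac{6}{-4 + n}$
$\left(-106\right) 76 u{\left(10,10 \right)} = \left(-106\right) 76 \frac{2 \left(11 - 20\right)}{-4 + 10} = - 8056 \frac{2 \left(11 - 20\right)}{6} = - 8056 \cdot 2 \cdot \frac{1}{6} \left(-9\right) = \left(-8056\right) \left(-3\right) = 24168$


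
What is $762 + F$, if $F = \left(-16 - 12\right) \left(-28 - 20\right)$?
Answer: $2106$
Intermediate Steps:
$F = 1344$ ($F = \left(-16 - 12\right) \left(-48\right) = \left(-28\right) \left(-48\right) = 1344$)
$762 + F = 762 + 1344 = 2106$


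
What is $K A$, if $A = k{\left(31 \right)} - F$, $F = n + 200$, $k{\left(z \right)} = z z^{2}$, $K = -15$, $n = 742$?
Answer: $-432735$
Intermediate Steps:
$k{\left(z \right)} = z^{3}$
$F = 942$ ($F = 742 + 200 = 942$)
$A = 28849$ ($A = 31^{3} - 942 = 29791 - 942 = 28849$)
$K A = \left(-15\right) 28849 = -432735$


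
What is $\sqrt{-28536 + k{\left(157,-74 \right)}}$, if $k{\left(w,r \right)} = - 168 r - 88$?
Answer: $8 i \sqrt{253} \approx 127.25 i$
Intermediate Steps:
$k{\left(w,r \right)} = -88 - 168 r$
$\sqrt{-28536 + k{\left(157,-74 \right)}} = \sqrt{-28536 - -12344} = \sqrt{-28536 + \left(-88 + 12432\right)} = \sqrt{-28536 + 12344} = \sqrt{-16192} = 8 i \sqrt{253}$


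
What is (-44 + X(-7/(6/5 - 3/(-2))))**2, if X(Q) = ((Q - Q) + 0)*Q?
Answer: 1936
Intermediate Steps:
X(Q) = 0 (X(Q) = (0 + 0)*Q = 0*Q = 0)
(-44 + X(-7/(6/5 - 3/(-2))))**2 = (-44 + 0)**2 = (-44)**2 = 1936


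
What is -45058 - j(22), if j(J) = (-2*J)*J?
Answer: -44090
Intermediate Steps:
j(J) = -2*J**2
-45058 - j(22) = -45058 - (-2)*22**2 = -45058 - (-2)*484 = -45058 - 1*(-968) = -45058 + 968 = -44090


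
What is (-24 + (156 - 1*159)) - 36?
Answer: -63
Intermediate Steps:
(-24 + (156 - 1*159)) - 36 = (-24 + (156 - 159)) - 36 = (-24 - 3) - 36 = -27 - 36 = -63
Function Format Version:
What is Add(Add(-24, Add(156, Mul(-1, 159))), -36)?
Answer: -63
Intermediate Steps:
Add(Add(-24, Add(156, Mul(-1, 159))), -36) = Add(Add(-24, Add(156, -159)), -36) = Add(Add(-24, -3), -36) = Add(-27, -36) = -63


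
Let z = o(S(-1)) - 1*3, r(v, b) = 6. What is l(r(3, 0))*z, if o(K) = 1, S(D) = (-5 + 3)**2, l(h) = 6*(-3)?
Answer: 36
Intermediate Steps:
l(h) = -18
S(D) = 4 (S(D) = (-2)**2 = 4)
z = -2 (z = 1 - 1*3 = 1 - 3 = -2)
l(r(3, 0))*z = -18*(-2) = 36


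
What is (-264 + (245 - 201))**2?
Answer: 48400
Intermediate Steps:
(-264 + (245 - 201))**2 = (-264 + 44)**2 = (-220)**2 = 48400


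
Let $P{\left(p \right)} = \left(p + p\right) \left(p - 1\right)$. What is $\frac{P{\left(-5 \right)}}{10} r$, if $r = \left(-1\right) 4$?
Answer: $-24$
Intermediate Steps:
$r = -4$
$P{\left(p \right)} = 2 p \left(-1 + p\right)$
$\frac{P{\left(-5 \right)}}{10} r = \frac{2 \left(-5\right) \left(-1 - 5\right)}{10} \left(-4\right) = \frac{2 \left(-5\right) \left(-6\right)}{10} \left(-4\right) = \frac{1}{10} \cdot 60 \left(-4\right) = 6 \left(-4\right) = -24$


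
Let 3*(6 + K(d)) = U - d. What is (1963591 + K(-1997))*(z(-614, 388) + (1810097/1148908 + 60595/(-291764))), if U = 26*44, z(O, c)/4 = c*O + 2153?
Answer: -111370323457859287512/60030443 ≈ -1.8552e+12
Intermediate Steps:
z(O, c) = 8612 + 4*O*c (z(O, c) = 4*(c*O + 2153) = 4*(O*c + 2153) = 4*(2153 + O*c) = 8612 + 4*O*c)
U = 1144
K(d) = 1126/3 - d/3 (K(d) = -6 + (1144 - d)/3 = -6 + (1144/3 - d/3) = 1126/3 - d/3)
(1963591 + K(-1997))*(z(-614, 388) + (1810097/1148908 + 60595/(-291764))) = (1963591 + (1126/3 - ⅓*(-1997)))*((8612 + 4*(-614)*388) + (1810097/1148908 + 60595/(-291764))) = (1963591 + (1126/3 + 1997/3))*((8612 - 952928) + (1810097*(1/1148908) + 60595*(-1/291764))) = (1963591 + 1041)*(-944316 + (1810097/1148908 - 60595/291764)) = 1964632*(-944316 + 82110147/60030443) = 1964632*(-56687625701841/60030443) = -111370323457859287512/60030443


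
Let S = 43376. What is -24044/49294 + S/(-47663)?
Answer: -234584694/167821423 ≈ -1.3978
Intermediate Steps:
-24044/49294 + S/(-47663) = -24044/49294 + 43376/(-47663) = -24044*1/49294 + 43376*(-1/47663) = -12022/24647 - 43376/47663 = -234584694/167821423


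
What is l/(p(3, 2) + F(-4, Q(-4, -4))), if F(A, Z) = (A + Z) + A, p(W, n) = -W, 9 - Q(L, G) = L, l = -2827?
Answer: -2827/2 ≈ -1413.5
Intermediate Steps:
Q(L, G) = 9 - L
F(A, Z) = Z + 2*A
l/(p(3, 2) + F(-4, Q(-4, -4))) = -2827/(-1*3 + ((9 - 1*(-4)) + 2*(-4))) = -2827/(-3 + ((9 + 4) - 8)) = -2827/(-3 + (13 - 8)) = -2827/(-3 + 5) = -2827/2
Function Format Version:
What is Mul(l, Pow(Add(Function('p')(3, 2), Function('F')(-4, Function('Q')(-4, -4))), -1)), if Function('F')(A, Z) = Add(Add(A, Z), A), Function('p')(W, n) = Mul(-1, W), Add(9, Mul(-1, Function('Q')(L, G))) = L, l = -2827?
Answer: Rational(-2827, 2) ≈ -1413.5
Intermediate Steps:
Function('Q')(L, G) = Add(9, Mul(-1, L))
Function('F')(A, Z) = Add(Z, Mul(2, A))
Mul(l, Pow(Add(Function('p')(3, 2), Function('F')(-4, Function('Q')(-4, -4))), -1)) = Mul(-2827, Pow(Add(Mul(-1, 3), Add(Add(9, Mul(-1, -4)), Mul(2, -4))), -1)) = Mul(-2827, Pow(Add(-3, Add(Add(9, 4), -8)), -1)) = Mul(-2827, Pow(Add(-3, Add(13, -8)), -1)) = Mul(-2827, Pow(Add(-3, 5), -1)) = Mul(-2827, Pow(2, -1)) = Mul(-2827, Rational(1, 2)) = Rational(-2827, 2)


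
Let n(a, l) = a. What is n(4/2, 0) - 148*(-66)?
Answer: 9770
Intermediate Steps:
n(4/2, 0) - 148*(-66) = 4/2 - 148*(-66) = 4*(½) + 9768 = 2 + 9768 = 9770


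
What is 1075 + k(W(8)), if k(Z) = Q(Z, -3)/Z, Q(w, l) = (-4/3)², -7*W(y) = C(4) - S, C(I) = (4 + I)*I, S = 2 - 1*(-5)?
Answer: 241763/225 ≈ 1074.5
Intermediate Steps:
S = 7 (S = 2 + 5 = 7)
C(I) = I*(4 + I)
W(y) = -25/7 (W(y) = -(4*(4 + 4) - 1*7)/7 = -(4*8 - 7)/7 = -(32 - 7)/7 = -⅐*25 = -25/7)
Q(w, l) = 16/9 (Q(w, l) = (-4*⅓)² = (-4/3)² = 16/9)
k(Z) = 16/(9*Z)
1075 + k(W(8)) = 1075 + 16/(9*(-25/7)) = 1075 + (16/9)*(-7/25) = 1075 - 112/225 = 241763/225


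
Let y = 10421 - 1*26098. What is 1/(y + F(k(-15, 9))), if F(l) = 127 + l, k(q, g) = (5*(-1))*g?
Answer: -1/15595 ≈ -6.4123e-5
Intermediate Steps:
k(q, g) = -5*g
y = -15677 (y = 10421 - 26098 = -15677)
1/(y + F(k(-15, 9))) = 1/(-15677 + (127 - 5*9)) = 1/(-15677 + (127 - 45)) = 1/(-15677 + 82) = 1/(-15595) = -1/15595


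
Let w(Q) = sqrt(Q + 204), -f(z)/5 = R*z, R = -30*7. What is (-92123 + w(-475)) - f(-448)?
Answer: 378277 + I*sqrt(271) ≈ 3.7828e+5 + 16.462*I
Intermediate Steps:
R = -210
f(z) = 1050*z (f(z) = -(-1050)*z = 1050*z)
w(Q) = sqrt(204 + Q)
(-92123 + w(-475)) - f(-448) = (-92123 + sqrt(204 - 475)) - 1050*(-448) = (-92123 + sqrt(-271)) - 1*(-470400) = (-92123 + I*sqrt(271)) + 470400 = 378277 + I*sqrt(271)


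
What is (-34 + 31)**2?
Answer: 9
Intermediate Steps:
(-34 + 31)**2 = (-3)**2 = 9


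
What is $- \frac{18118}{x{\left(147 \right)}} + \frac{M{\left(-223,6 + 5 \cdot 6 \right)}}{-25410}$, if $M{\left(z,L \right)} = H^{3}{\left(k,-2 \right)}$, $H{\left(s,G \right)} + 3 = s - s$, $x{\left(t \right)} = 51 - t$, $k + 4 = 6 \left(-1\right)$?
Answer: $\frac{38365081}{203280} \approx 188.73$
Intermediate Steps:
$k = -10$ ($k = -4 + 6 \left(-1\right) = -4 - 6 = -10$)
$H{\left(s,G \right)} = -3$ ($H{\left(s,G \right)} = -3 + \left(s - s\right) = -3 + 0 = -3$)
$M{\left(z,L \right)} = -27$ ($M{\left(z,L \right)} = \left(-3\right)^{3} = -27$)
$- \frac{18118}{x{\left(147 \right)}} + \frac{M{\left(-223,6 + 5 \cdot 6 \right)}}{-25410} = - \frac{18118}{51 - 147} - \frac{27}{-25410} = - \frac{18118}{51 - 147} - - \frac{9}{8470} = - \frac{18118}{-96} + \frac{9}{8470} = \left(-18118\right) \left(- \frac{1}{96}\right) + \frac{9}{8470} = \frac{9059}{48} + \frac{9}{8470} = \frac{38365081}{203280}$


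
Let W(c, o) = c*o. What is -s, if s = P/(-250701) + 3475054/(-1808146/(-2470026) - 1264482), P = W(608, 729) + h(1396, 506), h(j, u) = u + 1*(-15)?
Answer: 1768883103757287641/391507418261989293 ≈ 4.5181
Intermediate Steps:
h(j, u) = -15 + u (h(j, u) = u - 15 = -15 + u)
P = 443723 (P = 608*729 + (-15 + 506) = 443232 + 491 = 443723)
s = -1768883103757287641/391507418261989293 (s = 443723/(-250701) + 3475054/(-1808146/(-2470026) - 1264482) = 443723*(-1/250701) + 3475054/(-1808146*(-1/2470026) - 1264482) = -443723/250701 + 3475054/(904073/1235013 - 1264482) = -443723/250701 + 3475054/(-1561650804193/1235013) = -443723/250701 + 3475054*(-1235013/1561650804193) = -443723/250701 - 4291736865702/1561650804193 = -1768883103757287641/391507418261989293 ≈ -4.5181)
-s = -1*(-1768883103757287641/391507418261989293) = 1768883103757287641/391507418261989293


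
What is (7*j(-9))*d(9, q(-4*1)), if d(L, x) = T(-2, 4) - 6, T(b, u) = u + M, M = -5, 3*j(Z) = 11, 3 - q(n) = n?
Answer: -539/3 ≈ -179.67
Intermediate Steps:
q(n) = 3 - n
j(Z) = 11/3 (j(Z) = (⅓)*11 = 11/3)
T(b, u) = -5 + u (T(b, u) = u - 5 = -5 + u)
d(L, x) = -7 (d(L, x) = (-5 + 4) - 6 = -1 - 6 = -7)
(7*j(-9))*d(9, q(-4*1)) = (7*(11/3))*(-7) = (77/3)*(-7) = -539/3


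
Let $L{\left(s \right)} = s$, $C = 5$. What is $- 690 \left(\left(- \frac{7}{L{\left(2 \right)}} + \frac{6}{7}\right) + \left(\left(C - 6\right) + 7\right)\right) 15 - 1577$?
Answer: $- \frac{254264}{7} \approx -36323.0$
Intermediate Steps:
$- 690 \left(\left(- \frac{7}{L{\left(2 \right)}} + \frac{6}{7}\right) + \left(\left(C - 6\right) + 7\right)\right) 15 - 1577 = - 690 \left(\left(- \frac{7}{2} + \frac{6}{7}\right) + \left(\left(5 - 6\right) + 7\right)\right) 15 - 1577 = - 690 \left(\left(\left(-7\right) \frac{1}{2} + 6 \cdot \frac{1}{7}\right) + \left(-1 + 7\right)\right) 15 - 1577 = - 690 \left(\left(- \frac{7}{2} + \frac{6}{7}\right) + 6\right) 15 - 1577 = - 690 \left(- \frac{37}{14} + 6\right) 15 - 1577 = - 690 \cdot \frac{47}{14} \cdot 15 - 1577 = \left(-690\right) \frac{705}{14} - 1577 = - \frac{243225}{7} - 1577 = - \frac{254264}{7}$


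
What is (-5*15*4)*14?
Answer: -4200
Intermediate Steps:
(-5*15*4)*14 = -75*4*14 = -300*14 = -4200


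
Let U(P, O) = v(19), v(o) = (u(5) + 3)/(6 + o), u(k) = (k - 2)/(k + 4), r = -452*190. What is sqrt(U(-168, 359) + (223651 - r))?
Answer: sqrt(69644505)/15 ≈ 556.36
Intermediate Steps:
r = -85880
u(k) = (-2 + k)/(4 + k)
v(o) = 10/(3*(6 + o)) (v(o) = ((-2 + 5)/(4 + 5) + 3)/(6 + o) = (3/9 + 3)/(6 + o) = ((1/9)*3 + 3)/(6 + o) = (1/3 + 3)/(6 + o) = 10/(3*(6 + o)))
U(P, O) = 2/15 (U(P, O) = 10/(3*(6 + 19)) = (10/3)/25 = (10/3)*(1/25) = 2/15)
sqrt(U(-168, 359) + (223651 - r)) = sqrt(2/15 + (223651 - 1*(-85880))) = sqrt(2/15 + (223651 + 85880)) = sqrt(2/15 + 309531) = sqrt(4642967/15) = sqrt(69644505)/15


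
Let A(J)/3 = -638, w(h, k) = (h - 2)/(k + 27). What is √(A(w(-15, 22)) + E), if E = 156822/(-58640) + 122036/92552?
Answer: I*√55094599804126130030/169601540 ≈ 43.765*I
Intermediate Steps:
w(h, k) = (-2 + h)/(27 + k)
A(J) = -1914 (A(J) = 3*(-638) = -1914)
E = -459874919/339203080 (E = 156822*(-1/58640) + 122036*(1/92552) = -78411/29320 + 30509/23138 = -459874919/339203080 ≈ -1.3558)
√(A(w(-15, 22)) + E) = √(-1914 - 459874919/339203080) = √(-649694570039/339203080) = I*√55094599804126130030/169601540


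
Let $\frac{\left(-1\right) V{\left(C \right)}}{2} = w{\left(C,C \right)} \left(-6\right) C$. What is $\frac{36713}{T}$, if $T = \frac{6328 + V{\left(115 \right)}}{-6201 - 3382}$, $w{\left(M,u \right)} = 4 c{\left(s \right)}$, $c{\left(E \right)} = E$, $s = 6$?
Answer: $- \frac{351820679}{39448} \approx -8918.6$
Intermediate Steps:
$w{\left(M,u \right)} = 24$ ($w{\left(M,u \right)} = 4 \cdot 6 = 24$)
$V{\left(C \right)} = 288 C$ ($V{\left(C \right)} = - 2 \cdot 24 \left(-6\right) C = - 2 \left(- 144 C\right) = 288 C$)
$T = - \frac{39448}{9583}$ ($T = \frac{6328 + 288 \cdot 115}{-6201 - 3382} = \frac{6328 + 33120}{-9583} = 39448 \left(- \frac{1}{9583}\right) = - \frac{39448}{9583} \approx -4.1165$)
$\frac{36713}{T} = \frac{36713}{- \frac{39448}{9583}} = 36713 \left(- \frac{9583}{39448}\right) = - \frac{351820679}{39448}$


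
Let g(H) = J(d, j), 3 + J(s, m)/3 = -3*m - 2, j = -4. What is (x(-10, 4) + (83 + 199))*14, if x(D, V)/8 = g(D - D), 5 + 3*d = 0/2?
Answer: 6300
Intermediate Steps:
d = -5/3 (d = -5/3 + (0/2)/3 = -5/3 + (0*(½))/3 = -5/3 + (⅓)*0 = -5/3 + 0 = -5/3 ≈ -1.6667)
J(s, m) = -15 - 9*m (J(s, m) = -9 + 3*(-3*m - 2) = -9 + 3*(-2 - 3*m) = -9 + (-6 - 9*m) = -15 - 9*m)
g(H) = 21 (g(H) = -15 - 9*(-4) = -15 + 36 = 21)
x(D, V) = 168 (x(D, V) = 8*21 = 168)
(x(-10, 4) + (83 + 199))*14 = (168 + (83 + 199))*14 = (168 + 282)*14 = 450*14 = 6300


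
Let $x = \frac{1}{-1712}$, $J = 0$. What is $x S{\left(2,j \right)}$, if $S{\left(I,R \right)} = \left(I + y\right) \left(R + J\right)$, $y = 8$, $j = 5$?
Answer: $- \frac{25}{856} \approx -0.029206$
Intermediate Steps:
$S{\left(I,R \right)} = R \left(8 + I\right)$ ($S{\left(I,R \right)} = \left(I + 8\right) \left(R + 0\right) = \left(8 + I\right) R = R \left(8 + I\right)$)
$x = - \frac{1}{1712} \approx -0.00058411$
$x S{\left(2,j \right)} = - \frac{5 \left(8 + 2\right)}{1712} = - \frac{5 \cdot 10}{1712} = \left(- \frac{1}{1712}\right) 50 = - \frac{25}{856}$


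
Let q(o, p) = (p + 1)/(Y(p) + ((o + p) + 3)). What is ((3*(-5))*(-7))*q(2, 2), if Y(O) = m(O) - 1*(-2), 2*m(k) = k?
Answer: 63/2 ≈ 31.500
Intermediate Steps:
m(k) = k/2
Y(O) = 2 + O/2 (Y(O) = O/2 - 1*(-2) = O/2 + 2 = 2 + O/2)
q(o, p) = (1 + p)/(5 + o + 3*p/2) (q(o, p) = (p + 1)/((2 + p/2) + ((o + p) + 3)) = (1 + p)/((2 + p/2) + (3 + o + p)) = (1 + p)/(5 + o + 3*p/2))
((3*(-5))*(-7))*q(2, 2) = ((3*(-5))*(-7))*(2*(1 + 2)/(10 + 2*2 + 3*2)) = (-15*(-7))*(2*3/(10 + 4 + 6)) = 105*(2*3/20) = 105*(2*(1/20)*3) = 105*(3/10) = 63/2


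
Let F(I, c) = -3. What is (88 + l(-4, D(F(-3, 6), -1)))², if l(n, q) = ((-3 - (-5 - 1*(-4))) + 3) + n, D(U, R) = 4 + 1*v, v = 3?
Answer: 7225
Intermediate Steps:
D(U, R) = 7 (D(U, R) = 4 + 1*3 = 4 + 3 = 7)
l(n, q) = 1 + n (l(n, q) = ((-3 - (-5 + 4)) + 3) + n = ((-3 - 1*(-1)) + 3) + n = ((-3 + 1) + 3) + n = (-2 + 3) + n = 1 + n)
(88 + l(-4, D(F(-3, 6), -1)))² = (88 + (1 - 4))² = (88 - 3)² = 85² = 7225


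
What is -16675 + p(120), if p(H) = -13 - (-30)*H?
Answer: -13088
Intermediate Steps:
p(H) = -13 + 30*H
-16675 + p(120) = -16675 + (-13 + 30*120) = -16675 + (-13 + 3600) = -16675 + 3587 = -13088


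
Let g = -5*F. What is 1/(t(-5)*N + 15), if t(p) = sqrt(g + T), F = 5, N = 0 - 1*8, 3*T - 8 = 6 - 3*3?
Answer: 9/1031 + 8*I*sqrt(210)/5155 ≈ 0.0087294 + 0.022489*I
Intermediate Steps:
T = 5/3 (T = 8/3 + (6 - 3*3)/3 = 8/3 + (6 - 9)/3 = 8/3 + (1/3)*(-3) = 8/3 - 1 = 5/3 ≈ 1.6667)
N = -8 (N = 0 - 8 = -8)
g = -25 (g = -5*5 = -25)
t(p) = I*sqrt(210)/3 (t(p) = sqrt(-25 + 5/3) = sqrt(-70/3) = I*sqrt(210)/3)
1/(t(-5)*N + 15) = 1/((I*sqrt(210)/3)*(-8) + 15) = 1/(-8*I*sqrt(210)/3 + 15) = 1/(15 - 8*I*sqrt(210)/3)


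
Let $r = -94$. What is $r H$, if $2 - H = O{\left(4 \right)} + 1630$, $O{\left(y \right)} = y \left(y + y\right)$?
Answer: $156040$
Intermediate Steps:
$O{\left(y \right)} = 2 y^{2}$ ($O{\left(y \right)} = y 2 y = 2 y^{2}$)
$H = -1660$ ($H = 2 - \left(2 \cdot 4^{2} + 1630\right) = 2 - \left(2 \cdot 16 + 1630\right) = 2 - \left(32 + 1630\right) = 2 - 1662 = -1660$)
$r H = \left(-94\right) \left(-1660\right) = 156040$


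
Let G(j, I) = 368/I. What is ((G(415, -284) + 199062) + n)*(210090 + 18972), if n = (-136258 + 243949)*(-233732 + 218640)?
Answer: -26429223793754724/71 ≈ -3.7224e+14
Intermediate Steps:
n = -1625272572 (n = 107691*(-15092) = -1625272572)
((G(415, -284) + 199062) + n)*(210090 + 18972) = ((368/(-284) + 199062) - 1625272572)*(210090 + 18972) = ((368*(-1/284) + 199062) - 1625272572)*229062 = ((-92/71 + 199062) - 1625272572)*229062 = (14133310/71 - 1625272572)*229062 = -115380219302/71*229062 = -26429223793754724/71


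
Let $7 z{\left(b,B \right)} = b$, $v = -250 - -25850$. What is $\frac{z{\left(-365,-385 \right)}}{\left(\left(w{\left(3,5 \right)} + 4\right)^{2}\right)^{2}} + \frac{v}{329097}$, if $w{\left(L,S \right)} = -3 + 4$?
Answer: $- \frac{1624081}{287959875} \approx -0.00564$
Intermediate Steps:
$v = 25600$ ($v = -250 + 25850 = 25600$)
$w{\left(L,S \right)} = 1$
$z{\left(b,B \right)} = \frac{b}{7}$
$\frac{z{\left(-365,-385 \right)}}{\left(\left(w{\left(3,5 \right)} + 4\right)^{2}\right)^{2}} + \frac{v}{329097} = \frac{\frac{1}{7} \left(-365\right)}{\left(\left(1 + 4\right)^{2}\right)^{2}} + \frac{25600}{329097} = - \frac{365}{7 \left(5^{2}\right)^{2}} + 25600 \cdot \frac{1}{329097} = - \frac{365}{7 \cdot 25^{2}} + \frac{25600}{329097} = - \frac{365}{7 \cdot 625} + \frac{25600}{329097} = \left(- \frac{365}{7}\right) \frac{1}{625} + \frac{25600}{329097} = - \frac{73}{875} + \frac{25600}{329097} = - \frac{1624081}{287959875}$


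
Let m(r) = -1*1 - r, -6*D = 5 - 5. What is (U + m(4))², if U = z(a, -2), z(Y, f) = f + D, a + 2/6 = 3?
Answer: 49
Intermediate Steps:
D = 0 (D = -(5 - 5)/6 = -⅙*0 = 0)
a = 8/3 (a = -⅓ + 3 = 8/3 ≈ 2.6667)
z(Y, f) = f (z(Y, f) = f + 0 = f)
m(r) = -1 - r
U = -2
(U + m(4))² = (-2 + (-1 - 1*4))² = (-2 + (-1 - 4))² = (-2 - 5)² = (-7)² = 49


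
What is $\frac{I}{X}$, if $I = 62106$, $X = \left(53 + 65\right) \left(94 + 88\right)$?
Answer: $\frac{31053}{10738} \approx 2.8919$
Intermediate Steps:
$X = 21476$ ($X = 118 \cdot 182 = 21476$)
$\frac{I}{X} = \frac{62106}{21476} = 62106 \cdot \frac{1}{21476} = \frac{31053}{10738}$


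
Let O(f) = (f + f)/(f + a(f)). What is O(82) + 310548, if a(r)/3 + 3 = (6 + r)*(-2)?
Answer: 141299176/455 ≈ 3.1055e+5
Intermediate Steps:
a(r) = -45 - 6*r (a(r) = -9 + 3*((6 + r)*(-2)) = -9 + 3*(-12 - 2*r) = -9 + (-36 - 6*r) = -45 - 6*r)
O(f) = 2*f/(-45 - 5*f) (O(f) = (f + f)/(f + (-45 - 6*f)) = (2*f)/(-45 - 5*f) = 2*f/(-45 - 5*f))
O(82) + 310548 = -2*82/(45 + 5*82) + 310548 = -2*82/(45 + 410) + 310548 = -2*82/455 + 310548 = -2*82*1/455 + 310548 = -164/455 + 310548 = 141299176/455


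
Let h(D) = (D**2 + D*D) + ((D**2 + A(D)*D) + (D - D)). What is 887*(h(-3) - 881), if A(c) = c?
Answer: -749515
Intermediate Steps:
h(D) = 4*D**2 (h(D) = (D**2 + D*D) + ((D**2 + D*D) + (D - D)) = (D**2 + D**2) + ((D**2 + D**2) + 0) = 2*D**2 + (2*D**2 + 0) = 2*D**2 + 2*D**2 = 4*D**2)
887*(h(-3) - 881) = 887*(4*(-3)**2 - 881) = 887*(4*9 - 881) = 887*(36 - 881) = 887*(-845) = -749515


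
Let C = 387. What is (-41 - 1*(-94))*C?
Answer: 20511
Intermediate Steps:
(-41 - 1*(-94))*C = (-41 - 1*(-94))*387 = (-41 + 94)*387 = 53*387 = 20511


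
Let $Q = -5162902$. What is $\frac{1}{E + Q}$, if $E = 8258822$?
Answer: $\frac{1}{3095920} \approx 3.2301 \cdot 10^{-7}$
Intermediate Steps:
$\frac{1}{E + Q} = \frac{1}{8258822 - 5162902} = \frac{1}{3095920}$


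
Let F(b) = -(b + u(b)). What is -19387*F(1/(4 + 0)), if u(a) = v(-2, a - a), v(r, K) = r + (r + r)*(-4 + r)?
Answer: 1725443/4 ≈ 4.3136e+5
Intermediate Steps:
v(r, K) = r + 2*r*(-4 + r) (v(r, K) = r + (2*r)*(-4 + r) = r + 2*r*(-4 + r))
u(a) = 22 (u(a) = -2*(-7 + 2*(-2)) = -2*(-7 - 4) = -2*(-11) = 22)
F(b) = -22 - b (F(b) = -(b + 22) = -(22 + b) = -22 - b)
-19387*F(1/(4 + 0)) = -19387*(-22 - 1/(4 + 0)) = -19387*(-22 - 1/4) = -19387*(-22 - 1*¼) = -19387*(-22 - ¼) = -19387*(-89/4) = 1725443/4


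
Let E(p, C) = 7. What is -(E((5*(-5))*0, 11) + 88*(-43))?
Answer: 3777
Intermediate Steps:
-(E((5*(-5))*0, 11) + 88*(-43)) = -(7 + 88*(-43)) = -(7 - 3784) = -1*(-3777) = 3777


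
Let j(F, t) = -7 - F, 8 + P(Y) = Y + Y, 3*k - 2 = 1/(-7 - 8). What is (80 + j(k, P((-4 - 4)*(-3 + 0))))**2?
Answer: 10601536/2025 ≈ 5235.3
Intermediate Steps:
k = 29/45 (k = 2/3 + 1/(3*(-7 - 8)) = 2/3 + (1/3)/(-15) = 2/3 + (1/3)*(-1/15) = 2/3 - 1/45 = 29/45 ≈ 0.64444)
P(Y) = -8 + 2*Y (P(Y) = -8 + (Y + Y) = -8 + 2*Y)
(80 + j(k, P((-4 - 4)*(-3 + 0))))**2 = (80 + (-7 - 1*29/45))**2 = (80 + (-7 - 29/45))**2 = (80 - 344/45)**2 = (3256/45)**2 = 10601536/2025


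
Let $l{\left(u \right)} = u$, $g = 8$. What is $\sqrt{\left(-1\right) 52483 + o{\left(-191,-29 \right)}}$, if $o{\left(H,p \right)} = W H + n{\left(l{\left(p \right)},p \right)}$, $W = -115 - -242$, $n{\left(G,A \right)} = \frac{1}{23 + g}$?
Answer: $\frac{i \sqrt{73747109}}{31} \approx 277.02 i$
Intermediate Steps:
$n{\left(G,A \right)} = \frac{1}{31}$ ($n{\left(G,A \right)} = \frac{1}{23 + 8} = \frac{1}{31}$)
$W = 127$ ($W = -115 + 242 = 127$)
$o{\left(H,p \right)} = \frac{1}{31} + 127 H$ ($o{\left(H,p \right)} = 127 H + \frac{1}{31} = \frac{1}{31} + 127 H$)
$\sqrt{\left(-1\right) 52483 + o{\left(-191,-29 \right)}} = \sqrt{\left(-1\right) 52483 + \left(\frac{1}{31} + 127 \left(-191\right)\right)} = \sqrt{-52483 + \left(\frac{1}{31} - 24257\right)} = \sqrt{-52483 - \frac{751966}{31}} = \sqrt{- \frac{2378939}{31}} = \frac{i \sqrt{73747109}}{31}$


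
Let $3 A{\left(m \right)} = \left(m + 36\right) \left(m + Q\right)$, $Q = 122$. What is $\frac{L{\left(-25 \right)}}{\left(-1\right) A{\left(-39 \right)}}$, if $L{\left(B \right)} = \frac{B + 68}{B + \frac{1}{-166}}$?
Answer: $- \frac{86}{4151} \approx -0.020718$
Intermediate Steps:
$A{\left(m \right)} = \frac{\left(36 + m\right) \left(122 + m\right)}{3}$ ($A{\left(m \right)} = \frac{\left(m + 36\right) \left(m + 122\right)}{3} = \frac{\left(36 + m\right) \left(122 + m\right)}{3}$)
$L{\left(B \right)} = \frac{68 + B}{- \frac{1}{166} + B}$ ($L{\left(B \right)} = \frac{68 + B}{B - \frac{1}{166}} = \frac{68 + B}{- \frac{1}{166} + B}$)
$\frac{L{\left(-25 \right)}}{\left(-1\right) A{\left(-39 \right)}} = \frac{166 \frac{1}{-1 + 166 \left(-25\right)} \left(68 - 25\right)}{\left(-1\right) \left(1464 + \frac{\left(-39\right)^{2}}{3} + \frac{158}{3} \left(-39\right)\right)} = \frac{166 \frac{1}{-1 - 4150} \cdot 43}{\left(-1\right) \left(1464 + \frac{1}{3} \cdot 1521 - 2054\right)} = \frac{166 \frac{1}{-4151} \cdot 43}{\left(-1\right) \left(1464 + 507 - 2054\right)} = \frac{166 \left(- \frac{1}{4151}\right) 43}{\left(-1\right) \left(-83\right)} = - \frac{7138}{4151 \cdot 83} = \left(- \frac{7138}{4151}\right) \frac{1}{83} = - \frac{86}{4151}$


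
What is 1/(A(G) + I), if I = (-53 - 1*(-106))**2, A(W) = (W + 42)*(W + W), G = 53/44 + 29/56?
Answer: 189728/561521865 ≈ 0.00033788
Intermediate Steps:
G = 1061/616 (G = 53*(1/44) + 29*(1/56) = 53/44 + 29/56 = 1061/616 ≈ 1.7224)
A(W) = 2*W*(42 + W) (A(W) = (42 + W)*(2*W) = 2*W*(42 + W))
I = 2809 (I = (-53 + 106)**2 = 53**2 = 2809)
1/(A(G) + I) = 1/(2*(1061/616)*(42 + 1061/616) + 2809) = 1/(2*(1061/616)*(26933/616) + 2809) = 1/(28575913/189728 + 2809) = 1/(561521865/189728) = 189728/561521865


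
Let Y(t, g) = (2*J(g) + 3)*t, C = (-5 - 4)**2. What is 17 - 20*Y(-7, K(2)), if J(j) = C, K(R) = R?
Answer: 23117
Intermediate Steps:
C = 81 (C = (-9)**2 = 81)
J(j) = 81
Y(t, g) = 165*t (Y(t, g) = (2*81 + 3)*t = (162 + 3)*t = 165*t)
17 - 20*Y(-7, K(2)) = 17 - 3300*(-7) = 17 - 20*(-1155) = 17 + 23100 = 23117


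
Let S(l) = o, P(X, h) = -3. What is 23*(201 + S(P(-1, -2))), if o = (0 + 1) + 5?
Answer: 4761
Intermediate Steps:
o = 6 (o = 1 + 5 = 6)
S(l) = 6
23*(201 + S(P(-1, -2))) = 23*(201 + 6) = 23*207 = 4761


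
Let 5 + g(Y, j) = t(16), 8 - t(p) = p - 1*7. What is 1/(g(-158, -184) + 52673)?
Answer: 1/52667 ≈ 1.8987e-5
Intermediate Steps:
t(p) = 15 - p (t(p) = 8 - (p - 1*7) = 8 - (p - 7) = 8 - (-7 + p) = 8 + (7 - p) = 15 - p)
g(Y, j) = -6 (g(Y, j) = -5 + (15 - 1*16) = -5 + (15 - 16) = -5 - 1 = -6)
1/(g(-158, -184) + 52673) = 1/(-6 + 52673) = 1/52667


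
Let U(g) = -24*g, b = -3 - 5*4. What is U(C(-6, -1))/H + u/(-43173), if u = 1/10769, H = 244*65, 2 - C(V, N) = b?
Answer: -1072915531/28360732257 ≈ -0.037831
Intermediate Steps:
b = -23 (b = -3 - 20 = -23)
C(V, N) = 25 (C(V, N) = 2 - 1*(-23) = 2 + 23 = 25)
H = 15860
u = 1/10769 ≈ 9.2859e-5
U(C(-6, -1))/H + u/(-43173) = -24*25/15860 + (1/10769)/(-43173) = -600*1/15860 + (1/10769)*(-1/43173) = -30/793 - 1/464930037 = -1072915531/28360732257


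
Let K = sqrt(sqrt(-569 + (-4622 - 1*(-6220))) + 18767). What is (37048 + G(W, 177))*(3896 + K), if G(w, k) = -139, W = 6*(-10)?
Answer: 143797464 + 36909*sqrt(18767 + 7*sqrt(21)) ≈ 1.4886e+8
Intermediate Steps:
W = -60
K = sqrt(18767 + 7*sqrt(21)) (K = sqrt(sqrt(-569 + (-4622 + 6220)) + 18767) = sqrt(sqrt(-569 + 1598) + 18767) = sqrt(sqrt(1029) + 18767) = sqrt(7*sqrt(21) + 18767) = sqrt(18767 + 7*sqrt(21)) ≈ 137.11)
(37048 + G(W, 177))*(3896 + K) = (37048 - 139)*(3896 + sqrt(18767 + 7*sqrt(21))) = 36909*(3896 + sqrt(18767 + 7*sqrt(21))) = 143797464 + 36909*sqrt(18767 + 7*sqrt(21))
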